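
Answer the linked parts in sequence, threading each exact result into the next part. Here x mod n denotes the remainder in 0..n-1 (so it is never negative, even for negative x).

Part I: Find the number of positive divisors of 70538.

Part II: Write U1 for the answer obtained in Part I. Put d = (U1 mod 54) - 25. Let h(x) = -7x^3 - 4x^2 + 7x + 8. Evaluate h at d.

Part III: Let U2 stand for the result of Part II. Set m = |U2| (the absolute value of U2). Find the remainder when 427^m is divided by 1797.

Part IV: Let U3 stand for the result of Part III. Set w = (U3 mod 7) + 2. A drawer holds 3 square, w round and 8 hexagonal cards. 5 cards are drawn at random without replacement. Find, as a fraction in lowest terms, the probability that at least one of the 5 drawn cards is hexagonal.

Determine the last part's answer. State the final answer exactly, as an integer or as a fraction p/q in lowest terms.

998/1001

Part I: 70538 = 2 * 13 * 2713; number of divisors = (1+1) * (1+1) * (1+1) = 8; answer 8
Part II: U1 = 8; d = -17; -7*(-17)^3 - 4*(-17)^2 + 7*(-17)^1 + 8 = (34391) + (-1156) + (-119) + (8) = 33124; answer 33124
Part III: U2 = 33124; m = 33124; squarings mod 1797: 427^1=427, 427^2=832, 427^4=379, 427^8=1678, 427^16=1582, 427^32=1300, 427^64=820, 427^128=322, 427^256=1255, 427^512=853, 427^1024=1621, 427^2048=427, 427^4096=832, 427^8192=379, 427^16384=1678, 427^32768=1582; 427^33124 = 427^4 * 427^32 * 427^64 * 427^256 * 427^32768 = 379 (mod 1797); answer 379
Part IV: U3 = 379; w = 3; total draws C(14,5) = 2002; complement C(6,5) = 6; favorable 2002 - 6 = 1996; P = 998/1001; answer 998/1001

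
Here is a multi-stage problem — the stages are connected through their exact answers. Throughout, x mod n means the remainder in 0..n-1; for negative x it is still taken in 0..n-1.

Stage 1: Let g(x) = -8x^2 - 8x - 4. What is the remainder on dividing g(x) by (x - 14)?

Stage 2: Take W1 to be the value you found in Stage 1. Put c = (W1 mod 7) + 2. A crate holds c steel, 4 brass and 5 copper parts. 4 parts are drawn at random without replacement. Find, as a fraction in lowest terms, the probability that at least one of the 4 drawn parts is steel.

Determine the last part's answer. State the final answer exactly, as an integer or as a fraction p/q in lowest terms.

Stage 1: remainder = value at the root: -8*(14)^2 - 8*(14)^1 - 4 = (-1568) + (-112) + (-4) = -1684; answer -1684
Stage 2: W1 = -1684; c = 5; total draws C(14,4) = 1001; complement C(9,4) = 126; favorable 1001 - 126 = 875; P = 125/143; answer 125/143

125/143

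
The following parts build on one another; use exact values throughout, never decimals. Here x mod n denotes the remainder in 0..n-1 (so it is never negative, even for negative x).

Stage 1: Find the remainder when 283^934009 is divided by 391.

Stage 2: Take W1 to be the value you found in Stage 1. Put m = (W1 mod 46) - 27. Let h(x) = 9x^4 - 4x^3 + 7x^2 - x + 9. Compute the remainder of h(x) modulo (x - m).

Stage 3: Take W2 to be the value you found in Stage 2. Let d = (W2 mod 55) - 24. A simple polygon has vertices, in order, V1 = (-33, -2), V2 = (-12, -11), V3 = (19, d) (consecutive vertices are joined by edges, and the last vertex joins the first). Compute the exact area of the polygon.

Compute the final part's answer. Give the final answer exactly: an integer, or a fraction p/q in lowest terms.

Stage 1: squarings mod 391: 283^1=283, 283^2=325, 283^4=55, 283^8=288, 283^16=52, 283^32=358, 283^64=307, 283^128=18, 283^256=324, 283^512=188, 283^1024=154, 283^2048=256, 283^4096=239, 283^8192=35, 283^16384=52, 283^32768=358, 283^65536=307, 283^131072=18, 283^262144=324, 283^524288=188; 283^934009 = 283^1 * 283^8 * 283^16 * 283^32 * 283^64 * 283^16384 * 283^131072 * 283^262144 * 283^524288 = 125 (mod 391); answer 125
Stage 2: W1 = 125; m = 6; remainder = value at the root: 9*(6)^4 - 4*(6)^3 + 7*(6)^2 - 1*(6)^1 + 9 = (11664) + (-864) + (252) + (-6) + (9) = 11055; answer 11055
Stage 3: W2 = 11055; d = -24; cross terms: (-33*-11 - -12*-2)=339, (-12*-24 - 19*-11)=497, (19*-2 - -33*-24)=-830; twice the area = |6| = 6; area = 3; answer 3

3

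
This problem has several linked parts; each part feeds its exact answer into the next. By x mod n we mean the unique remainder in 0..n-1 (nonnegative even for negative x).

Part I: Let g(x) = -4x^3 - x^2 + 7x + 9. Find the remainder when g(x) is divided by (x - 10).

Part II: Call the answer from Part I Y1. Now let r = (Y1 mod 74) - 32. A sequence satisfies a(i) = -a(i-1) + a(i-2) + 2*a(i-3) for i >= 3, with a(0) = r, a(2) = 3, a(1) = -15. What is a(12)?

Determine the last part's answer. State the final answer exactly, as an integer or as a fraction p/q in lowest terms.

316

Part I: remainder = value at the root: -4*(10)^3 - 1*(10)^2 + 7*(10)^1 + 9 = (-4000) + (-100) + (70) + (9) = -4021; answer -4021
Part II: Y1 = -4021; r = 17; a(3) = -1*(3) + 1*(-15) + 2*(17) = 16; iterating: a(3)=16, a(4)=-43, a(5)=65, a(6)=-76, a(7)=55, a(8)=-1, a(9)=-96, a(10)=205, a(11)=-303, a(12)=316; answer 316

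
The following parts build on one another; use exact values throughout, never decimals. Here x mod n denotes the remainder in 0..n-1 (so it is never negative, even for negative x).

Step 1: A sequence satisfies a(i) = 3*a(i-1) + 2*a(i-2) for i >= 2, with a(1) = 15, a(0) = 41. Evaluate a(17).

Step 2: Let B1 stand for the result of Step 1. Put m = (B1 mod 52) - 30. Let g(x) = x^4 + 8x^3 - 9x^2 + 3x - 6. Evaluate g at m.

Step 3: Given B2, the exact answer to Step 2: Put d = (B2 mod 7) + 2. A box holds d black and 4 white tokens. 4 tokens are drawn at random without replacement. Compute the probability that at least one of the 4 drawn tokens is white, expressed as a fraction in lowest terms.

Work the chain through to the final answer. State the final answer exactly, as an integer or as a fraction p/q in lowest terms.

Step 1: a(2) = 3*(15) + 2*(41) = 127; iterating: a(2)=127, a(3)=411, a(4)=1487, a(5)=5283, a(6)=18823, a(7)=67035, a(8)=238751, a(9)=850323, a(10)=3028471, a(11)=10786059, a(12)=38415119, a(13)=136817475, a(14)=487282663, a(15)=1735482939, a(16)=6181014143, a(17)=22014008307; answer 22014008307
Step 2: B1 = 22014008307; m = 1; 1*(1)^4 + 8*(1)^3 - 9*(1)^2 + 3*(1)^1 - 6 = (1) + (8) + (-9) + (3) + (-6) = -3; answer -3
Step 3: B2 = -3; d = 6; total draws C(10,4) = 210; complement C(6,4) = 15; favorable 210 - 15 = 195; P = 13/14; answer 13/14

13/14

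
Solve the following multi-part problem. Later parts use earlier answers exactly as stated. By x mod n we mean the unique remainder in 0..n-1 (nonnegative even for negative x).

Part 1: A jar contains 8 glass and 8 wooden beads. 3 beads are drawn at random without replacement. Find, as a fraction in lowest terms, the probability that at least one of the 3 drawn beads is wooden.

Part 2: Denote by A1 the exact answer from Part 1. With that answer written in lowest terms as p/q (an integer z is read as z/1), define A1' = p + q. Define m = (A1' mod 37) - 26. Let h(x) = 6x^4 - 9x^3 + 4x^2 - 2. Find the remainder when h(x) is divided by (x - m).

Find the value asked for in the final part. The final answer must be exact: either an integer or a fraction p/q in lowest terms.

Part 1: total draws C(16,3) = 560; complement C(8,3) = 56; favorable 560 - 56 = 504; P = 9/10; answer 9/10
Part 2: A1 = 9/10; threaded value p + q = 19; m = -7; remainder = value at the root: 6*(-7)^4 - 9*(-7)^3 + 4*(-7)^2 - 2 = (14406) + (3087) + (196) + (-2) = 17687; answer 17687

17687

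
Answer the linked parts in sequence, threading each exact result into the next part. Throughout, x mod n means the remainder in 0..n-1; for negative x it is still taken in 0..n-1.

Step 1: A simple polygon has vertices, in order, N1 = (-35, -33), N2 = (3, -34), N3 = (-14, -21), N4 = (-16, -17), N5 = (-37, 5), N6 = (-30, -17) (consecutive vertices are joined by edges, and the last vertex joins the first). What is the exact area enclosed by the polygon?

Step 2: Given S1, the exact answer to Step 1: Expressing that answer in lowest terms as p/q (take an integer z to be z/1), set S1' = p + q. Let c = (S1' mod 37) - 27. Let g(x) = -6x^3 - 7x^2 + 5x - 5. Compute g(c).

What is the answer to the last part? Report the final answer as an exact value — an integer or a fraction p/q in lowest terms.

32629

Step 1: cross terms: (-35*-34 - 3*-33)=1289, (3*-21 - -14*-34)=-539, (-14*-17 - -16*-21)=-98, (-16*5 - -37*-17)=-709, (-37*-17 - -30*5)=779, (-30*-33 - -35*-17)=395; twice the area = |1117| = 1117; area = 1117/2; answer 1117/2
Step 2: S1 = 1117/2; threaded value p + q = 1119; c = -18; -6*(-18)^3 - 7*(-18)^2 + 5*(-18)^1 - 5 = (34992) + (-2268) + (-90) + (-5) = 32629; answer 32629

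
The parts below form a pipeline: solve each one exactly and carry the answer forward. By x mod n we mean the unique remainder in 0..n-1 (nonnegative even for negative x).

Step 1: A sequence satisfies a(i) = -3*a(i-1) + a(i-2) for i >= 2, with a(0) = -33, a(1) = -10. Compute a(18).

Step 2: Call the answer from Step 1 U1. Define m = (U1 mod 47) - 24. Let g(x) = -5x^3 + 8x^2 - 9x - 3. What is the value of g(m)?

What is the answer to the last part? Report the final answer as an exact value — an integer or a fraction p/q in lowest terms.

-49569

Step 1: a(2) = -3*(-10) + 1*(-33) = -3; iterating: a(2)=-3, a(3)=-1, a(4)=0, a(5)=-1, a(6)=3, a(7)=-10, a(8)=33, a(9)=-109, a(10)=360, a(11)=-1189, a(12)=3927, a(13)=-12970, a(14)=42837, a(15)=-141481, a(16)=467280, a(17)=-1543321, a(18)=5097243; answer 5097243
Step 2: U1 = 5097243; m = 22; -5*(22)^3 + 8*(22)^2 - 9*(22)^1 - 3 = (-53240) + (3872) + (-198) + (-3) = -49569; answer -49569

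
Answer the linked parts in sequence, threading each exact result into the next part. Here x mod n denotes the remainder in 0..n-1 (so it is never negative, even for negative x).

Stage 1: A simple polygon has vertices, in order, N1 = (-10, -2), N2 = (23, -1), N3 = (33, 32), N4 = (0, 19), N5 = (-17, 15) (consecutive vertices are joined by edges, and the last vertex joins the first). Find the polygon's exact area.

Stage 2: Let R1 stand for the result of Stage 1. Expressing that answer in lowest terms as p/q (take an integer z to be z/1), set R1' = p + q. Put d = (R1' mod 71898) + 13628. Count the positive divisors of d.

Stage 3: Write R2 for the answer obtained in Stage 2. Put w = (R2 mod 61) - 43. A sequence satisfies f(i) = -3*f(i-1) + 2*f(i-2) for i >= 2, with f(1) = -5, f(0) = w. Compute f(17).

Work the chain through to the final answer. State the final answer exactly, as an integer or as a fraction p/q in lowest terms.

8484214915

Stage 1: cross terms: (-10*-1 - 23*-2)=56, (23*32 - 33*-1)=769, (33*19 - 0*32)=627, (0*15 - -17*19)=323, (-17*-2 - -10*15)=184; twice the area = |1959| = 1959; area = 1959/2; answer 1959/2
Stage 2: R1 = 1959/2; threaded value p + q = 1961; d = 15589; 15589 = 7 * 17 * 131; number of divisors = (1+1) * (1+1) * (1+1) = 8; answer 8
Stage 3: R2 = 8; w = -35; f(2) = -3*(-5) + 2*(-35) = -55; iterating: f(2)=-55, f(3)=155, f(4)=-575, f(5)=2035, f(6)=-7255, f(7)=25835, f(8)=-92015, f(9)=327715, f(10)=-1167175, f(11)=4156955, f(12)=-14805215, f(13)=52729555, f(14)=-187799095, f(15)=668856395, f(16)=-2382167375, f(17)=8484214915; answer 8484214915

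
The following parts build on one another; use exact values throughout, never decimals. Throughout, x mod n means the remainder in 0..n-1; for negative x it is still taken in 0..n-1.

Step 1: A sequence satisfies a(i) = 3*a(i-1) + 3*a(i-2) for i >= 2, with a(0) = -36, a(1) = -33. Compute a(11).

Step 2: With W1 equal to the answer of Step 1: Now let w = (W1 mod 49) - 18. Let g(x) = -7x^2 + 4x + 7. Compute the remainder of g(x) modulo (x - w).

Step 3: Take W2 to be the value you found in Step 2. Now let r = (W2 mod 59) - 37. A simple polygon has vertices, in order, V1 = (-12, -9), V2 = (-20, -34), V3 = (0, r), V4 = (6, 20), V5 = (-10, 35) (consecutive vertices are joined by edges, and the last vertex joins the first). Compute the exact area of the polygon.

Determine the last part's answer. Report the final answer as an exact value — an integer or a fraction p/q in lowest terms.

431

Step 1: a(2) = 3*(-33) + 3*(-36) = -207; iterating: a(2)=-207, a(3)=-720, a(4)=-2781, a(5)=-10503, a(6)=-39852, a(7)=-151065, a(8)=-572751, a(9)=-2171448, a(10)=-8232597, a(11)=-31212135; answer -31212135
Step 2: W1 = -31212135; w = 14; remainder = value at the root: -7*(14)^2 + 4*(14)^1 + 7 = (-1372) + (56) + (7) = -1309; answer -1309
Step 3: W2 = -1309; r = 11; cross terms: (-12*-34 - -20*-9)=228, (-20*11 - 0*-34)=-220, (0*20 - 6*11)=-66, (6*35 - -10*20)=410, (-10*-9 - -12*35)=510; twice the area = |862| = 862; area = 431; answer 431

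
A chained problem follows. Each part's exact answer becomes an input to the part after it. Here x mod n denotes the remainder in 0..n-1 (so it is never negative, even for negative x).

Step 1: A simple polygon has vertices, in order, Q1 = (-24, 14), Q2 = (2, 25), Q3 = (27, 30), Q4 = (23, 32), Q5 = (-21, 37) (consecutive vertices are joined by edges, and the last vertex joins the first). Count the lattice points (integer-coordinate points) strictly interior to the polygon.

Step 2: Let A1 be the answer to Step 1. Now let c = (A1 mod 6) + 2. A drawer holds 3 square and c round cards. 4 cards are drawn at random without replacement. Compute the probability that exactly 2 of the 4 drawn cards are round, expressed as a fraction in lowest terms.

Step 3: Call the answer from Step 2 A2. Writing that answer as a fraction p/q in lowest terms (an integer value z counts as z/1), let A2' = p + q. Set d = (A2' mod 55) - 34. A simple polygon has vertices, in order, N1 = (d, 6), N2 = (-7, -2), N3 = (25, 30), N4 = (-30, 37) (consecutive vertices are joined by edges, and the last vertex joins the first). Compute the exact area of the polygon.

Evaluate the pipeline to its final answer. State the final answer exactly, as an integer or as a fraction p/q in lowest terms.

Step 1: cross terms: (-24*25 - 2*14)=-628, (2*30 - 27*25)=-615, (27*32 - 23*30)=174, (23*37 - -21*32)=1523, (-21*14 - -24*37)=594; twice the area = |1048| = 1048; area = 524; boundary points = 1 + 5 + 2 + 1 + 1 = 10; strictly interior points = area - boundary/2 + 1 = 520; answer 520
Step 2: A1 = 520; c = 6; total draws C(9,4) = 126; favorable C(6,2)*C(3,2) = 45; P = 5/14; answer 5/14
Step 3: A2 = 5/14; threaded value p + q = 19; d = -15; cross terms: (-15*-2 - -7*6)=72, (-7*30 - 25*-2)=-160, (25*37 - -30*30)=1825, (-30*6 - -15*37)=375; twice the area = |2112| = 2112; area = 1056; answer 1056

1056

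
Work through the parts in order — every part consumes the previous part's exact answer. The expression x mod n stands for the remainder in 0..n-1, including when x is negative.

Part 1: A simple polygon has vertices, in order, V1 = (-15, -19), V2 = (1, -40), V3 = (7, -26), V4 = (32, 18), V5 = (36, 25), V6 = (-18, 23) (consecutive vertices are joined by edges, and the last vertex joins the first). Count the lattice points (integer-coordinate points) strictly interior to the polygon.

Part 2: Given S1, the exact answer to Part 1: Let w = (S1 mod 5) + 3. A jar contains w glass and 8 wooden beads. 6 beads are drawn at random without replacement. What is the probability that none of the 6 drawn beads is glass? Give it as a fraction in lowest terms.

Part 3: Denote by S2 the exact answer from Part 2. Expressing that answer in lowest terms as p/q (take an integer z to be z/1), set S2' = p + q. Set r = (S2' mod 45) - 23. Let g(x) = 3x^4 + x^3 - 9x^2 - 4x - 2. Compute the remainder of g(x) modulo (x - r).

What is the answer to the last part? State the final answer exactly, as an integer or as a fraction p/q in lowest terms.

Part 1: cross terms: (-15*-40 - 1*-19)=619, (1*-26 - 7*-40)=254, (7*18 - 32*-26)=958, (32*25 - 36*18)=152, (36*23 - -18*25)=1278, (-18*-19 - -15*23)=687; twice the area = |3948| = 3948; area = 1974; boundary points = 1 + 2 + 1 + 1 + 2 + 3 = 10; strictly interior points = area - boundary/2 + 1 = 1970; answer 1970
Part 2: S1 = 1970; w = 3; total draws C(11,6) = 462; favorable C(8,6) = 28; P = 2/33; answer 2/33
Part 3: S2 = 2/33; threaded value p + q = 35; r = 12; remainder = value at the root: 3*(12)^4 + 1*(12)^3 - 9*(12)^2 - 4*(12)^1 - 2 = (62208) + (1728) + (-1296) + (-48) + (-2) = 62590; answer 62590

62590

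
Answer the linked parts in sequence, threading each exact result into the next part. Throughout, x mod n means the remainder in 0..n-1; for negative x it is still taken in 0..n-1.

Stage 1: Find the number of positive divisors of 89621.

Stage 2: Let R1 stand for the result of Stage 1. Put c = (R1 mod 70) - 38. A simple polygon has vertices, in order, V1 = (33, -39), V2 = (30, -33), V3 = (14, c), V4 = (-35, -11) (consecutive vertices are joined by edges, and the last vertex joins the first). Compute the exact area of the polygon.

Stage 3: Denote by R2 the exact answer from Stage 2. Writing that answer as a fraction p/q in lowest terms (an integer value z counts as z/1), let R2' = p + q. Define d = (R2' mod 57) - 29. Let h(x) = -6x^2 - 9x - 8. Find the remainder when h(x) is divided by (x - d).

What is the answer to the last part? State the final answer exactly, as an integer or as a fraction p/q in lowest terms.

Stage 1: 89621 = 7^2 * 31 * 59; number of divisors = (2+1) * (1+1) * (1+1) = 12; answer 12
Stage 2: R1 = 12; c = -26; cross terms: (33*-33 - 30*-39)=81, (30*-26 - 14*-33)=-318, (14*-11 - -35*-26)=-1064, (-35*-39 - 33*-11)=1728; twice the area = |427| = 427; area = 427/2; answer 427/2
Stage 3: R2 = 427/2; threaded value p + q = 429; d = 1; remainder = value at the root: -6*(1)^2 - 9*(1)^1 - 8 = (-6) + (-9) + (-8) = -23; answer -23

-23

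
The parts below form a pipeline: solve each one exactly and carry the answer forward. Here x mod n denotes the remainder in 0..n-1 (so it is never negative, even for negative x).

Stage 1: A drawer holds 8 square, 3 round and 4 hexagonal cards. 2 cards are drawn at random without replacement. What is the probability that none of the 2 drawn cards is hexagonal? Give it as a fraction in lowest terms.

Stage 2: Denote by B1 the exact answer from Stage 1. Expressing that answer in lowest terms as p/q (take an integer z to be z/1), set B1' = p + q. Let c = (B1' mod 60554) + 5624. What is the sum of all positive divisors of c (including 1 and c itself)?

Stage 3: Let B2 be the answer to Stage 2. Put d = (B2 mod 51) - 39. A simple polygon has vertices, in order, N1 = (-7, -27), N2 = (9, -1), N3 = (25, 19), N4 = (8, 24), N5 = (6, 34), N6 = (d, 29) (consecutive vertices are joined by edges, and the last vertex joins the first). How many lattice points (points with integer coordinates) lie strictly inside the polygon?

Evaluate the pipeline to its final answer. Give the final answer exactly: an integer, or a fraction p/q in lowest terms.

Stage 1: total draws C(15,2) = 105; favorable C(11,2) = 55; P = 11/21; answer 11/21
Stage 2: B1 = 11/21; threaded value p + q = 32; c = 5656; 5656 = 2^3 * 7 * 101; sigma = (1 + 2 + 4 + 8) * (1 + 7) * (1 + 101) = 15 * 8 * 102 = 12240; answer 12240
Stage 3: B2 = 12240; d = -39; cross terms: (-7*-1 - 9*-27)=250, (9*19 - 25*-1)=196, (25*24 - 8*19)=448, (8*34 - 6*24)=128, (6*29 - -39*34)=1500, (-39*-27 - -7*29)=1256; twice the area = |3778| = 3778; area = 1889; boundary points = 2 + 4 + 1 + 2 + 5 + 8 = 22; strictly interior points = area - boundary/2 + 1 = 1879; answer 1879

1879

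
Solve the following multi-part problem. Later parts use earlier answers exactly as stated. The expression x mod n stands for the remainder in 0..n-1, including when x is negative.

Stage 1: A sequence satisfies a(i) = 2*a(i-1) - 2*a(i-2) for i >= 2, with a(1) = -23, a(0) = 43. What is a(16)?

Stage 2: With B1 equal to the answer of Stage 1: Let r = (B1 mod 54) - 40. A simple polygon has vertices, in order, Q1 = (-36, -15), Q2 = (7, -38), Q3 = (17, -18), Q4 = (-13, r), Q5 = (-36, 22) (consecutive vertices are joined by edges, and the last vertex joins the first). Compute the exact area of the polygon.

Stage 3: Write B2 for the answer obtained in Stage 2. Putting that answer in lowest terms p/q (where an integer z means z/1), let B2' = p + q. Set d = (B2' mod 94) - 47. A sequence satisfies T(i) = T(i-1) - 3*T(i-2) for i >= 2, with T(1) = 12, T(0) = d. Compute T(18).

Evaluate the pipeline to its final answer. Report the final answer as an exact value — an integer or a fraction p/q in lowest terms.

Stage 1: a(2) = 2*(-23) - 2*(43) = -132; iterating: a(2)=-132, a(3)=-218, a(4)=-172, a(5)=92, a(6)=528, a(7)=872, a(8)=688, a(9)=-368, a(10)=-2112, a(11)=-3488, a(12)=-2752, a(13)=1472, a(14)=8448, a(15)=13952, a(16)=11008; answer 11008
Stage 2: B1 = 11008; r = 6; cross terms: (-36*-38 - 7*-15)=1473, (7*-18 - 17*-38)=520, (17*6 - -13*-18)=-132, (-13*22 - -36*6)=-70, (-36*-15 - -36*22)=1332; twice the area = |3123| = 3123; area = 3123/2; answer 3123/2
Stage 3: B2 = 3123/2; threaded value p + q = 3125; d = -24; T(2) = 1*(12) - 3*(-24) = 84; iterating: T(2)=84, T(3)=48, T(4)=-204, T(5)=-348, T(6)=264, T(7)=1308, T(8)=516, T(9)=-3408, T(10)=-4956, T(11)=5268, T(12)=20136, T(13)=4332, T(14)=-56076, T(15)=-69072, T(16)=99156, T(17)=306372, T(18)=8904; answer 8904

8904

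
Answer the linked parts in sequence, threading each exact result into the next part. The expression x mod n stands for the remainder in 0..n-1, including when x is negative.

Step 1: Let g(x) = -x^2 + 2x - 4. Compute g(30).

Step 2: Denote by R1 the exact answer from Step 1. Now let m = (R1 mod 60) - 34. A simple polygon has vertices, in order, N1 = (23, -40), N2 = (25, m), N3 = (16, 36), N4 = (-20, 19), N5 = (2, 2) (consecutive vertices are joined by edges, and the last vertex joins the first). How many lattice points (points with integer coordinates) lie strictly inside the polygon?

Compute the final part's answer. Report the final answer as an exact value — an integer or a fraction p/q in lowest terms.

1425

Step 1: -1*(30)^2 + 2*(30)^1 - 4 = (-900) + (60) + (-4) = -844; answer -844
Step 2: R1 = -844; m = 22; cross terms: (23*22 - 25*-40)=1506, (25*36 - 16*22)=548, (16*19 - -20*36)=1024, (-20*2 - 2*19)=-78, (2*-40 - 23*2)=-126; twice the area = |2874| = 2874; area = 1437; boundary points = 2 + 1 + 1 + 1 + 21 = 26; strictly interior points = area - boundary/2 + 1 = 1425; answer 1425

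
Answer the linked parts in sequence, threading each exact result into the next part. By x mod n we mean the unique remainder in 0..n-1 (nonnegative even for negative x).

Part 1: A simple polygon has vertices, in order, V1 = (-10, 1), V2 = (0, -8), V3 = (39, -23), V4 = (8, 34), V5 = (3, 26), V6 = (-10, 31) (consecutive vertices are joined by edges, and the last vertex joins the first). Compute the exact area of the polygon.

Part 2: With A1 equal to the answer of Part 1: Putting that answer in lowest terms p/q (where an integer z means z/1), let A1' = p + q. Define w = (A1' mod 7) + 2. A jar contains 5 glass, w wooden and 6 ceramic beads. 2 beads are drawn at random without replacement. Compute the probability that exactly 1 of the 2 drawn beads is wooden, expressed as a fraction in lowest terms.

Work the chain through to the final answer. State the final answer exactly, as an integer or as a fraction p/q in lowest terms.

Part 1: cross terms: (-10*-8 - 0*1)=80, (0*-23 - 39*-8)=312, (39*34 - 8*-23)=1510, (8*26 - 3*34)=106, (3*31 - -10*26)=353, (-10*1 - -10*31)=300; twice the area = |2661| = 2661; area = 2661/2; answer 2661/2
Part 2: A1 = 2661/2; threaded value p + q = 2663; w = 5; total draws C(16,2) = 120; favorable C(5,1)*C(11,1) = 55; P = 11/24; answer 11/24

11/24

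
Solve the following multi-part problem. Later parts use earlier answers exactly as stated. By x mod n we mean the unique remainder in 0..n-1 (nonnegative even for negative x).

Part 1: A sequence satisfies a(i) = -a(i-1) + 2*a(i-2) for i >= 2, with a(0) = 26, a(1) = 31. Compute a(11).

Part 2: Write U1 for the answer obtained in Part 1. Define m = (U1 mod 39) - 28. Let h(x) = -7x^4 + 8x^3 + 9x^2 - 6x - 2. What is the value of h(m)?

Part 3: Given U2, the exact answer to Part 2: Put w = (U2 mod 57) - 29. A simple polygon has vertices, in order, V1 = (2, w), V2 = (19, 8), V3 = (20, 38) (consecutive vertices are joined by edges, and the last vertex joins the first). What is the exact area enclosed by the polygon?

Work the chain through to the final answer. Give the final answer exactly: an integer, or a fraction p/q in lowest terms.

Part 1: a(2) = -1*(31) + 2*(26) = 21; iterating: a(2)=21, a(3)=41, a(4)=1, a(5)=81, a(6)=-79, a(7)=241, a(8)=-399, a(9)=881, a(10)=-1679, a(11)=3441; answer 3441
Part 2: U1 = 3441; m = -19; -7*(-19)^4 + 8*(-19)^3 + 9*(-19)^2 - 6*(-19)^1 - 2 = (-912247) + (-54872) + (3249) + (114) + (-2) = -963758; answer -963758
Part 3: U2 = -963758; w = 26; cross terms: (2*8 - 19*26)=-478, (19*38 - 20*8)=562, (20*26 - 2*38)=444; twice the area = |528| = 528; area = 264; answer 264

264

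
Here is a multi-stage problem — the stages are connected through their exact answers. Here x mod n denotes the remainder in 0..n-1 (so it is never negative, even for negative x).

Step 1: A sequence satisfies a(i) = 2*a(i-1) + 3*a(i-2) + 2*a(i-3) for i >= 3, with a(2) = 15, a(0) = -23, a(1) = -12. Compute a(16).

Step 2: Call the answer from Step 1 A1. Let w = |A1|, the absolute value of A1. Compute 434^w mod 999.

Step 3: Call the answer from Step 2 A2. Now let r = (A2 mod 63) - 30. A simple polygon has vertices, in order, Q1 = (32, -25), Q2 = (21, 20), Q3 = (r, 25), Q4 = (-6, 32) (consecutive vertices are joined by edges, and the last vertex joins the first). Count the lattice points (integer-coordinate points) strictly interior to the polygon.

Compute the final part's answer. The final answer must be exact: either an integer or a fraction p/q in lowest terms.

644

Step 1: a(3) = 2*(15) + 3*(-12) + 2*(-23) = -52; iterating: a(3)=-52, a(4)=-83, a(5)=-292, a(6)=-937, a(7)=-2916, a(8)=-9227, a(9)=-29076, a(10)=-91665, a(11)=-289012, a(12)=-911171, a(13)=-2872708, a(14)=-9056953, a(15)=-28554372, a(16)=-90025019; answer -90025019
Step 2: A1 = -90025019; w = 90025019; squarings mod 999: 434^1=434, 434^2=544, 434^4=232, 434^8=877, 434^16=898, 434^32=211, 434^64=565, 434^128=544, 434^256=232, 434^512=877, 434^1024=898, 434^2048=211, 434^4096=565, 434^8192=544, 434^16384=232, 434^32768=877, 434^65536=898, 434^131072=211, 434^262144=565, 434^524288=544, 434^1048576=232, 434^2097152=877, 434^4194304=898, 434^8388608=211, 434^16777216=565, 434^33554432=544, 434^67108864=232; 434^90025019 = 434^1 * 434^2 * 434^8 * 434^16 * 434^32 * 434^1024 * 434^2048 * 434^8192 * 434^32768 * 434^65536 * 434^262144 * 434^524288 * 434^1048576 * 434^4194304 * 434^16777216 * 434^67108864 = 122 (mod 999); answer 122
Step 3: A2 = 122; r = 29; cross terms: (32*20 - 21*-25)=1165, (21*25 - 29*20)=-55, (29*32 - -6*25)=1078, (-6*-25 - 32*32)=-874; twice the area = |1314| = 1314; area = 657; boundary points = 1 + 1 + 7 + 19 = 28; strictly interior points = area - boundary/2 + 1 = 644; answer 644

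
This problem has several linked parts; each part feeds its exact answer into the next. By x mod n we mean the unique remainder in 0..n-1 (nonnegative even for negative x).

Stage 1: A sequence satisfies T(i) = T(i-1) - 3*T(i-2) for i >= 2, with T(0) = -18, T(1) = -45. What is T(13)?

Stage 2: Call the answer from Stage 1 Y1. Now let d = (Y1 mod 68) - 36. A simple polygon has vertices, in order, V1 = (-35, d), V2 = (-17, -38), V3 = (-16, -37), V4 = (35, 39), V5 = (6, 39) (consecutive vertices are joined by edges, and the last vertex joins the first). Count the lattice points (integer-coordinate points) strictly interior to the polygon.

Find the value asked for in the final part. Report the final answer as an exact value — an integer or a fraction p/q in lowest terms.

Stage 1: T(2) = 1*(-45) - 3*(-18) = 9; iterating: T(2)=9, T(3)=144, T(4)=117, T(5)=-315, T(6)=-666, T(7)=279, T(8)=2277, T(9)=1440, T(10)=-5391, T(11)=-9711, T(12)=6462, T(13)=35595; answer 35595
Stage 2: Y1 = 35595; d = -5; cross terms: (-35*-38 - -17*-5)=1245, (-17*-37 - -16*-38)=21, (-16*39 - 35*-37)=671, (35*39 - 6*39)=1131, (6*-5 - -35*39)=1335; twice the area = |4403| = 4403; area = 4403/2; boundary points = 3 + 1 + 1 + 29 + 1 = 35; strictly interior points = area - boundary/2 + 1 = 2185; answer 2185

2185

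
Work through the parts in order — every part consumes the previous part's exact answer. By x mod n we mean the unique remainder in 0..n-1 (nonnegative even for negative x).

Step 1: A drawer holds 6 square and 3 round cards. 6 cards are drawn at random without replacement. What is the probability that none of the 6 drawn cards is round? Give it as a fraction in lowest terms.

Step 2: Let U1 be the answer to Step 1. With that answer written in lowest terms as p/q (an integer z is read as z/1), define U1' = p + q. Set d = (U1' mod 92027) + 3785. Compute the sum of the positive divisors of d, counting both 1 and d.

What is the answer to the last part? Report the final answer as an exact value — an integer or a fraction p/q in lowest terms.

Step 1: total draws C(9,6) = 84; favorable C(6,6) = 1; P = 1/84; answer 1/84
Step 2: U1 = 1/84; threaded value p + q = 85; d = 3870; 3870 = 2 * 3^2 * 5 * 43; sigma = (1 + 2) * (1 + 3 + 9) * (1 + 5) * (1 + 43) = 3 * 13 * 6 * 44 = 10296; answer 10296

10296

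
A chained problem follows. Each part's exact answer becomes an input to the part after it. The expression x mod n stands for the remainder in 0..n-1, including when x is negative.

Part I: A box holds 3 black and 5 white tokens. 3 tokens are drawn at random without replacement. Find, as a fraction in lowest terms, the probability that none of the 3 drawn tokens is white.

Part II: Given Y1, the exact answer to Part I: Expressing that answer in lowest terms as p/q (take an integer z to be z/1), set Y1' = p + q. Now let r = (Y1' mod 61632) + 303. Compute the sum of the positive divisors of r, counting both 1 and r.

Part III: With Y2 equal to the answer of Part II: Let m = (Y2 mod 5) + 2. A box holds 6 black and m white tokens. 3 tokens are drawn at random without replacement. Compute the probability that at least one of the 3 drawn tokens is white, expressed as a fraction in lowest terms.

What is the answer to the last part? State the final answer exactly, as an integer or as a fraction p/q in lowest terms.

Part I: total draws C(8,3) = 56; favorable C(3,3) = 1; P = 1/56; answer 1/56
Part II: Y1 = 1/56; threaded value p + q = 57; r = 360; 360 = 2^3 * 3^2 * 5; sigma = (1 + 2 + 4 + 8) * (1 + 3 + 9) * (1 + 5) = 15 * 13 * 6 = 1170; answer 1170
Part III: Y2 = 1170; m = 2; total draws C(8,3) = 56; complement C(6,3) = 20; favorable 56 - 20 = 36; P = 9/14; answer 9/14

9/14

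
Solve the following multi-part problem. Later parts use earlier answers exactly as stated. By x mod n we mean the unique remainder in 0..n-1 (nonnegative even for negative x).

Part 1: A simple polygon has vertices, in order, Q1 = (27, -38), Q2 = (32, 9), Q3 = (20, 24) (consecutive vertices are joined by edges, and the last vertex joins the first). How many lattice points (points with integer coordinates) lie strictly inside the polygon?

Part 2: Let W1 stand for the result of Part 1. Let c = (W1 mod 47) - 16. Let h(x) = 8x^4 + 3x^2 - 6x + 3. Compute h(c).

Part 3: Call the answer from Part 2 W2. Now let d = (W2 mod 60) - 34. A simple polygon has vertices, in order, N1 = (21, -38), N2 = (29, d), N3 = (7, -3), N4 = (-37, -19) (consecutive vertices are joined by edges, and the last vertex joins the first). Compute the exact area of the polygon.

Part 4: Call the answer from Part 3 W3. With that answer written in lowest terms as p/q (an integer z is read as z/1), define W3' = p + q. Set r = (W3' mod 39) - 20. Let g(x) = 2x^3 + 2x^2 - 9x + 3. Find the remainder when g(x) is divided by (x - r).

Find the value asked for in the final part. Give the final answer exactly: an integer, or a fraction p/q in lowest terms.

Part 1: cross terms: (27*9 - 32*-38)=1459, (32*24 - 20*9)=588, (20*-38 - 27*24)=-1408; twice the area = |639| = 639; area = 639/2; boundary points = 1 + 3 + 1 = 5; strictly interior points = area - boundary/2 + 1 = 318; answer 318
Part 2: W1 = 318; c = 20; 8*(20)^4 + 3*(20)^2 - 6*(20)^1 + 3 = (1280000) + (1200) + (-120) + (3) = 1281083; answer 1281083
Part 3: W2 = 1281083; d = -11; cross terms: (21*-11 - 29*-38)=871, (29*-3 - 7*-11)=-10, (7*-19 - -37*-3)=-244, (-37*-38 - 21*-19)=1805; twice the area = |2422| = 2422; area = 1211; answer 1211
Part 4: W3 = 1211; threaded value p + q = 1212; r = -17; remainder = value at the root: 2*(-17)^3 + 2*(-17)^2 - 9*(-17)^1 + 3 = (-9826) + (578) + (153) + (3) = -9092; answer -9092

-9092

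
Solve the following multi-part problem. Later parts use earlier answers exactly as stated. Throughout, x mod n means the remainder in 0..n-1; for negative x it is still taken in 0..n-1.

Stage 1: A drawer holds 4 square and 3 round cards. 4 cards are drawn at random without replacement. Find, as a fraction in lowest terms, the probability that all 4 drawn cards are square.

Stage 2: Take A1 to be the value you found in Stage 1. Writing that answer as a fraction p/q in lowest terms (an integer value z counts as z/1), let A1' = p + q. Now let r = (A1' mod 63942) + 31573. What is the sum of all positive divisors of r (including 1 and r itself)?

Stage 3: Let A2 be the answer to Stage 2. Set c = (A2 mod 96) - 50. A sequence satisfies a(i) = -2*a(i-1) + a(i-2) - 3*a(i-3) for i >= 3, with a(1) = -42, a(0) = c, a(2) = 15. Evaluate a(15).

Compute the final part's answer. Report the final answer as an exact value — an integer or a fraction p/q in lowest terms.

Stage 1: total draws C(7,4) = 35; favorable C(4,4) = 1; P = 1/35; answer 1/35
Stage 2: A1 = 1/35; threaded value p + q = 36; r = 31609; 31609 = 73 * 433; sigma = (1 + 73) * (1 + 433) = 74 * 434 = 32116; answer 32116
Stage 3: A2 = 32116; c = 2; a(3) = -2*(15) + 1*(-42) - 3*(2) = -78; iterating: a(3)=-78, a(4)=297, a(5)=-717, a(6)=1965, a(7)=-5538, a(8)=15192, a(9)=-41817, a(10)=115440, a(11)=-318273, a(12)=877437, a(13)=-2419467, a(14)=6671190, a(15)=-18394158; answer -18394158

-18394158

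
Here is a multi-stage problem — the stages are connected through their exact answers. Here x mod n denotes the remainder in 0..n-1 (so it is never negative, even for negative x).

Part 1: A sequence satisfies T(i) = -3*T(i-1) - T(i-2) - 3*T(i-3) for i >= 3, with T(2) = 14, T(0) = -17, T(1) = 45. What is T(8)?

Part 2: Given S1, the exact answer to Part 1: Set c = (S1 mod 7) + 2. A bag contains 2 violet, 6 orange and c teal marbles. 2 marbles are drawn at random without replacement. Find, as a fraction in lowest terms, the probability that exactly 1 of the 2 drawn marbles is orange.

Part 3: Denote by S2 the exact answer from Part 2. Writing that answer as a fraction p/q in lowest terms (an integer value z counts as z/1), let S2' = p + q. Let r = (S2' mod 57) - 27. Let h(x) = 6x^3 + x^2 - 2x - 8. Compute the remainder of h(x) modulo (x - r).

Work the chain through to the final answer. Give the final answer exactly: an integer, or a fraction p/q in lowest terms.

-2003

Part 1: T(3) = -3*(14) - 1*(45) - 3*(-17) = -36; iterating: T(3)=-36, T(4)=-41, T(5)=117, T(6)=-202, T(7)=612, T(8)=-1985; answer -1985
Part 2: S1 = -1985; c = 5; total draws C(13,2) = 78; favorable C(6,1)*C(7,1) = 42; P = 7/13; answer 7/13
Part 3: S2 = 7/13; threaded value p + q = 20; r = -7; remainder = value at the root: 6*(-7)^3 + 1*(-7)^2 - 2*(-7)^1 - 8 = (-2058) + (49) + (14) + (-8) = -2003; answer -2003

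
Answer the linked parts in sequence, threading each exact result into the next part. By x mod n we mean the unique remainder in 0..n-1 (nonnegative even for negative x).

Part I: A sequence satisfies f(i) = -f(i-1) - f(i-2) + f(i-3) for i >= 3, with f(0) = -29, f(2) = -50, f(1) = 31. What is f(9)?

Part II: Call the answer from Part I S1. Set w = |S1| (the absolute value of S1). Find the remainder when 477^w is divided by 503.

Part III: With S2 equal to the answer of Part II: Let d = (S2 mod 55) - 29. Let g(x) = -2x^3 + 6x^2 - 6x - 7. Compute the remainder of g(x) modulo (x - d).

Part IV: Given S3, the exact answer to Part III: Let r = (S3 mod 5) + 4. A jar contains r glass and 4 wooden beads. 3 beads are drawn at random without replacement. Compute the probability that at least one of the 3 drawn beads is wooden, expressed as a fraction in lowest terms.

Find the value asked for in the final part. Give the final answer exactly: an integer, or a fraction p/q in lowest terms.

Part I: f(3) = -1*(-50) - 1*(31) + 1*(-29) = -10; iterating: f(3)=-10, f(4)=91, f(5)=-131, f(6)=30, f(7)=192, f(8)=-353, f(9)=191; answer 191
Part II: S1 = 191; w = 191; squarings mod 503: 477^1=477, 477^2=173, 477^4=252, 477^8=126, 477^16=283, 477^32=112, 477^64=472, 477^128=458; 477^191 = 477^1 * 477^2 * 477^4 * 477^8 * 477^16 * 477^32 * 477^128 = 430 (mod 503); answer 430
Part III: S2 = 430; d = 16; remainder = value at the root: -2*(16)^3 + 6*(16)^2 - 6*(16)^1 - 7 = (-8192) + (1536) + (-96) + (-7) = -6759; answer -6759
Part IV: S3 = -6759; r = 5; total draws C(9,3) = 84; complement C(5,3) = 10; favorable 84 - 10 = 74; P = 37/42; answer 37/42

37/42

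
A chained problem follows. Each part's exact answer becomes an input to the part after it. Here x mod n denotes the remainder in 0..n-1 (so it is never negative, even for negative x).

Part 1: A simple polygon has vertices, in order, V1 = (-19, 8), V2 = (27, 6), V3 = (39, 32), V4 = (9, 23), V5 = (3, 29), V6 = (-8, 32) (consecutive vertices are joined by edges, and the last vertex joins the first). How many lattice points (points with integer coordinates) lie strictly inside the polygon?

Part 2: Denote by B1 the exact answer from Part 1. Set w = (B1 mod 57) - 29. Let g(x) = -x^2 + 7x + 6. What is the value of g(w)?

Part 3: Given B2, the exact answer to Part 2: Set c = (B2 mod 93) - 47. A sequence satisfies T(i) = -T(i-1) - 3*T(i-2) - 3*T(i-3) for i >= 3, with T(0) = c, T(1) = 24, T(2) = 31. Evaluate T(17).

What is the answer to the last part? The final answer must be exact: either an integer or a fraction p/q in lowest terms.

Part 1: cross terms: (-19*6 - 27*8)=-330, (27*32 - 39*6)=630, (39*23 - 9*32)=609, (9*29 - 3*23)=192, (3*32 - -8*29)=328, (-8*8 - -19*32)=544; twice the area = |1973| = 1973; area = 1973/2; boundary points = 2 + 2 + 3 + 6 + 1 + 1 = 15; strictly interior points = area - boundary/2 + 1 = 980; answer 980
Part 2: B1 = 980; w = -18; -1*(-18)^2 + 7*(-18)^1 + 6 = (-324) + (-126) + (6) = -444; answer -444
Part 3: B2 = -444; c = -26; T(3) = -1*(31) - 3*(24) - 3*(-26) = -25; iterating: T(3)=-25, T(4)=-140, T(5)=122, T(6)=373, T(7)=-319, T(8)=-1166, T(9)=1004, T(10)=3451, T(11)=-2965, T(12)=-10400, T(13)=8942, T(14)=31153, T(15)=-26779, T(16)=-93506, T(17)=80384; answer 80384

80384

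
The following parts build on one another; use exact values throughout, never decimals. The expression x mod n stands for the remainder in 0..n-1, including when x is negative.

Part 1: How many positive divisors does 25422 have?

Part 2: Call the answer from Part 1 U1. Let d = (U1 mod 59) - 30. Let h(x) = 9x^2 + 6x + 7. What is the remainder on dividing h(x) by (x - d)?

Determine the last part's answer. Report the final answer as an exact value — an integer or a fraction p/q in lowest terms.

1687

Part 1: 25422 = 2 * 3 * 19 * 223; number of divisors = (1+1) * (1+1) * (1+1) * (1+1) = 16; answer 16
Part 2: U1 = 16; d = -14; remainder = value at the root: 9*(-14)^2 + 6*(-14)^1 + 7 = (1764) + (-84) + (7) = 1687; answer 1687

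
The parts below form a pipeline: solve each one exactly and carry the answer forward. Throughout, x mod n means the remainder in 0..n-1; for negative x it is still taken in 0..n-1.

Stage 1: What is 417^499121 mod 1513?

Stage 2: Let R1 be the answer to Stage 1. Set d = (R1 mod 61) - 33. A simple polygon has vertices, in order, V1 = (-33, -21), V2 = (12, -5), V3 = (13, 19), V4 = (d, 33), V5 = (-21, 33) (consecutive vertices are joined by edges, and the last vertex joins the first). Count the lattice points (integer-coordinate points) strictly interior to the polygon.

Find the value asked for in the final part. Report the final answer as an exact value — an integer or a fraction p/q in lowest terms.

Stage 1: squarings mod 1513: 417^1=417, 417^2=1407, 417^4=645, 417^8=1463, 417^16=987, 417^32=1310, 417^64=358, 417^128=1072, 417^256=817, 417^512=256, 417^1024=477, 417^2048=579, 417^4096=868, 417^8192=1463, 417^16384=987, 417^32768=1310, 417^65536=358, 417^131072=1072, 417^262144=817; 417^499121 = 417^1 * 417^16 * 417^32 * 417^128 * 417^256 * 417^1024 * 417^2048 * 417^4096 * 417^32768 * 417^65536 * 417^131072 * 417^262144 = 842 (mod 1513); answer 842
Stage 2: R1 = 842; d = 16; cross terms: (-33*-5 - 12*-21)=417, (12*19 - 13*-5)=293, (13*33 - 16*19)=125, (16*33 - -21*33)=1221, (-21*-21 - -33*33)=1530; twice the area = |3586| = 3586; area = 1793; boundary points = 1 + 1 + 1 + 37 + 6 = 46; strictly interior points = area - boundary/2 + 1 = 1771; answer 1771

1771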